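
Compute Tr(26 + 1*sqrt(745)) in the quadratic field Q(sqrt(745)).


Tr(a + b*sqrt(d)) = (a + b*sqrt(d)) + (a - b*sqrt(d)) = 2a
= 2 * (26)
= 52

52


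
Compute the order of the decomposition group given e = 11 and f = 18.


|D_P| = e * f
= 11 * 18
= 198

198


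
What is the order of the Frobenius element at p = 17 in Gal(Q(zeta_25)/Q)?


The Frobenius at p in Gal(Q(zeta_n)/Q) = (Z/nZ)* is the class of p, so its order is ord_25(17), the smallest k >= 1 with 17^k = 1 mod 25.
n = 25 = 5^2, phi(25) = 20; the order divides phi(n).
Divisors of 20: 1, 2, 4, 5, 10, 20
Repeated squaring mod 25: 17^1 = 17, 17^2 = 14, 17^4 = 21, 17^8 = 16, 17^16 = 6
Test divisors in increasing order:
  k=1: 17^1 = 17 mod 25
  k=2: 17^2 = 14 mod 25
  k=4: 17^4 = 21 mod 25
  k=5: 17^5 = 21 * 17 = 7 mod 25
  k=10: 17^10 = 16 * 14 = 24 mod 25
  k=20: 17^20 = 6 * 21 = 1 mod 25  <- first divisor giving 1
Order = 20

20


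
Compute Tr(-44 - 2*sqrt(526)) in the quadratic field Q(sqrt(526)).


Tr(a + b*sqrt(d)) = (a + b*sqrt(d)) + (a - b*sqrt(d)) = 2a
= 2 * (-44)
= -88

-88


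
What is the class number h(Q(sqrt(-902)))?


K = Q(sqrt(-902)). d mod 4 = 2, so D = disc(K) = 4d = -3608
h(K) equals the number of primitive reduced positive-definite forms (a, b, c) = a*x^2 + b*x*y + c*y^2 with b^2 - 4ac = D,
where reduced means |b| <= a <= c, with b >= 0 whenever |b| = a or a = c, and primitive means gcd(a, b, c) = 1.
Reduced forces 3a^2 <= |D| = 3608, so 1 <= a <= 34; b must have the parity of D, and c = (b^2 - D)/(4a) must be an integer >= a.
Enumerate a = 1..34, b in [-a, a]:
  a=1: (1, 0, 902)  [1]
  a=2: (2, 0, 451)  [1]
  a=3: (3, -2, 301), (3, 2, 301)  [2]
  a=4..5: none
  a=6: (6, -4, 151), (6, 4, 151)  [2]
  a=7: (7, -2, 129), (7, 2, 129)  [2]
  a=8: none
  a=9: (9, -8, 102), (9, 8, 102)  [2]
  a=10: none
  a=11: (11, 0, 82)  [1]
  a=12..13: none
  a=14: (14, -12, 67), (14, 12, 67)  [2]
  a=15..16: none
  a=17: (17, -8, 54), (17, 8, 54)  [2]
  a=18: (18, -8, 51), (18, 8, 51)  [2]
  a=19..20: none
  a=21: (21, -16, 46), (21, -2, 43), (21, 2, 43), (21, 16, 46)  [4]
  a=22: (22, 0, 41)  [1]
  a=23: (23, -16, 42), (23, 16, 42)  [2]
  a=24..26: none
  a=27: (27, -8, 34), (27, 8, 34)  [2]
  a=28..30: none
  a=31: (31, -22, 33), (31, 22, 33)  [2]
  a=32..34: none
Total reduced forms: 1 + 1 + 2 + 2 + 2 + 2 + 1 + 2 + 2 + 2 + 4 + 1 + 2 + 2 + 2 = 28
h = 28

28


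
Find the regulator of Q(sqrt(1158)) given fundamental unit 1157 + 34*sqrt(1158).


epsilon = 1157 + 34*sqrt(1158)
= 2313.9996
R = ln(2313.9996)
= 7.7467

7.7467


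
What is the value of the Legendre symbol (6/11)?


p = 11 is prime, so compute (6/11) with the reciprocity algorithm (Jacobi-symbol steps: pull out 2s via (2/n), flip via reciprocity, reduce):
  pull out 2: (2/11) = -1  (since 11 mod 8 = 3)
  reciprocity: (3/11) -> -(11/3)
  reduce: (2/3)
  pull out 2: (2/3) = -1  (since 3 mod 8 = 3)
  (1/3) = 1
Product of signs = -1
(6/11) = -1

-1


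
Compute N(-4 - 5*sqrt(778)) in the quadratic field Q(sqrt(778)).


N(a + b*sqrt(d)) = a^2 - d*b^2
= (-4)^2 - (778)*(-5)^2
= 16 - 19450
= -19434

-19434


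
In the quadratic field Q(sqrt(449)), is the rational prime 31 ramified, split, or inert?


K = Q(sqrt(449)). Since d mod 4 = 1, disc(K) = 449.
Check p | disc: 449 mod 31 = 15.
p does not divide disc. Compute Legendre symbol (d/p):
15^((31-1)/2) mod 31 = -1
(d/p) = -1, so p is inert: (p) stays prime with e=1, f=2, g=1.
Therefore p is inert.

inert


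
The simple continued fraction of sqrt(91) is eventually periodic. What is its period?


Run the CF algorithm for sqrt(91).
a_0 = floor(sqrt(91)) = 9; set m_0=0, q_0=1.
Recurrence: m' = q*a - m,  q' = (d - m'^2)/q,  a' = floor((a_0 + m')/q').
  step 1: m=9, q=10, a=1
  step 2: m=1, q=9, a=1
  step 3: m=8, q=3, a=5
  step 4: m=7, q=14, a=1
  step 5: m=7, q=3, a=5
  step 6: m=8, q=9, a=1
  step 7: m=1, q=10, a=1
  step 8: m=9, q=1, a=18
a_8 = 2*a_0 = 18, so the period closes here.
sqrt(91) = [9; 1, 1, 5, 1, 5, 1, 1, 18]
Period length = 8

8


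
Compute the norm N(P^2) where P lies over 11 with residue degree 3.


N(P^a) = p^(a*f)
= 11^(2*3)
= 11^6
= 1771561

1771561


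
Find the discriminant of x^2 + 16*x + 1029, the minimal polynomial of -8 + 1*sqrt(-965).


The element -8 + 1*sqrt(-965) has minimal polynomial:
x^2 + 16*x + 1029
Discriminant = (16)^2 - 4*(1029)
= 256 - 4116
= -3860

-3860


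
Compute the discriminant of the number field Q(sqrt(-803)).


For K = Q(sqrt(d)) with d squarefree: disc(K) = d if d = 1 mod 4, and disc(K) = 4d if d = 2 or 3 mod 4.
Here d = -803, and d mod 4 = 1.
d = 1 mod 4 (O_K = Z[(1+sqrt(d))/2]), so disc(K) = d = -803

-803


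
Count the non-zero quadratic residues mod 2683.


For prime p, the number of non-zero quadratic residues is (p-1)/2.
= (2683-1)/2
= 1341

1341


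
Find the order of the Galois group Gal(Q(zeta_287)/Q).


|Gal(Q(zeta_287)/Q)| = phi(287)
= 240

240


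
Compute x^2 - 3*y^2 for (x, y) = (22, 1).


x^2 - d*y^2
= 22^2 - 3*1^2
= 484 - 3
= 481

481


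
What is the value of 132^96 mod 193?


p = 193 is prime and the exponent is (p-1)/2 = 96, so by Euler's criterion 132^96 = (132/193) = +1 or -1 mod 193.
Compute by square-and-multiply:
  96 = 64 + 32 (binary 1100000)
  Repeated squaring mod 193: 132^1 = 132, 132^2 = 54, 132^4 = 21, 132^8 = 55, 132^16 = 130, 132^32 = 109, 132^64 = 108
  132^96 = 132^64 * 132^32 = 108 * 109 mod 193
    108 * 109 = 11772 = 192 mod 193
  132^96 = 192 mod 193
Result 192 = p - 1 = -1 mod 193: 132 is a quadratic non-residue mod 193. As a residue in [0, p-1] the value is 192.
132^96 mod 193 = 192

192


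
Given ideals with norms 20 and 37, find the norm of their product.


N(IJ) = N(I) * N(J)
= 20 * 37
= 740

740


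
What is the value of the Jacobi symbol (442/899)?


Compute (442/899) via quadratic reciprocity:
  pull out 2: (2/899) = -1  (since 899 mod 8 = 3)
  reciprocity: (221/899) -> +(899/221)
  reduce: (15/221)
  reciprocity: (15/221) -> +(221/15)
  reduce: (11/15)
  reciprocity: (11/15) -> -(15/11)
  reduce: (4/11)
  pull out 2: (2/11) = -1  (since 11 mod 8 = 3)
  pull out 2: (2/11) = -1  (since 11 mod 8 = 3)
  (1/11) = 1
Product of signs = 1

1


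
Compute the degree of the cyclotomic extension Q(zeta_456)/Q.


The degree equals Euler's totient phi(456).
456 = 2^3 * 3 * 19
phi(456) = 144

144


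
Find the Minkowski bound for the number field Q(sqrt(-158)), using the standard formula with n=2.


d = -158, d mod 4 = 2, so disc(K) = 4d = -632; |disc(K)| = 632
Imaginary quadratic field, so n = 2, s = r2 = 1, r1 = 0
M = (n!/n^n) * (4/pi)^s * sqrt(|disc(K)|) = (2!/2^2) * (4/pi)^1 * sqrt(632)
= 0.5 * 1.273240 * 25.139610
= 16.0044

16.0044


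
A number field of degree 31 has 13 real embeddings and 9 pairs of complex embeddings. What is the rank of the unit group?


By Dirichlet's unit theorem:
rank = r1 + r2 - 1
= 13 + 9 - 1
= 21

21


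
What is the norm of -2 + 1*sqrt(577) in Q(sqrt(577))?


N(a + b*sqrt(d)) = a^2 - d*b^2
= (-2)^2 - (577)*(1)^2
= 4 - 577
= -573

-573


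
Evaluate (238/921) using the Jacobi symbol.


Compute (238/921) via quadratic reciprocity:
  pull out 2: (2/921) = +1  (since 921 mod 8 = 1)
  reciprocity: (119/921) -> +(921/119)
  reduce: (88/119)
  pull out 2: (2/119) = +1  (since 119 mod 8 = 7)
  pull out 2: (2/119) = +1  (since 119 mod 8 = 7)
  pull out 2: (2/119) = +1  (since 119 mod 8 = 7)
  reciprocity: (11/119) -> -(119/11)
  reduce: (9/11)
  reciprocity: (9/11) -> +(11/9)
  reduce: (2/9)
  pull out 2: (2/9) = +1  (since 9 mod 8 = 1)
  (1/9) = 1
Product of signs = -1

-1


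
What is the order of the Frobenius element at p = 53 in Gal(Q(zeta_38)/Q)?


The Frobenius at p in Gal(Q(zeta_n)/Q) = (Z/nZ)* is the class of p, so its order is ord_38(53), the smallest k >= 1 with 53^k = 1 mod 38.
n = 38 = 2 * 19, phi(38) = 18; the order divides phi(n).
Divisors of 18: 1, 2, 3, 6, 9, 18
Repeated squaring mod 38: 53^1 = 15, 53^2 = 35, 53^4 = 9, 53^8 = 5, 53^16 = 25
Test divisors in increasing order:
  k=1: 53^1 = 15 mod 38
  k=2: 53^2 = 35 mod 38
  k=3: 53^3 = 35 * 15 = 31 mod 38
  k=6: 53^6 = 9 * 35 = 11 mod 38
  k=9: 53^9 = 5 * 15 = 37 mod 38
  k=18: 53^18 = 25 * 35 = 1 mod 38  <- first divisor giving 1
Order = 18

18


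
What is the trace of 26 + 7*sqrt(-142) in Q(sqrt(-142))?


Tr(a + b*sqrt(d)) = (a + b*sqrt(d)) + (a - b*sqrt(d)) = 2a
= 2 * (26)
= 52

52


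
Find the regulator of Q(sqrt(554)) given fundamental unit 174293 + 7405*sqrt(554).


epsilon = 174293 + 7405*sqrt(554)
= 348586.0000
R = ln(348586.0000)
= 12.7616

12.7616


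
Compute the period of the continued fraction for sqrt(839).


Run the CF algorithm for sqrt(839).
a_0 = floor(sqrt(839)) = 28; set m_0=0, q_0=1.
Recurrence: m' = q*a - m,  q' = (d - m'^2)/q,  a' = floor((a_0 + m')/q').
  step 1: m=28, q=55, a=1
  step 2: m=27, q=2, a=27
  step 3: m=27, q=55, a=1
  step 4: m=28, q=1, a=56
a_4 = 2*a_0 = 56, so the period closes here.
sqrt(839) = [28; 1, 27, 1, 56]
Period length = 4

4


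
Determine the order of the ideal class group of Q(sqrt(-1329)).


K = Q(sqrt(-1329)). d mod 4 = 3, so D = disc(K) = 4d = -5316
h(K) equals the number of primitive reduced positive-definite forms (a, b, c) = a*x^2 + b*x*y + c*y^2 with b^2 - 4ac = D,
where reduced means |b| <= a <= c, with b >= 0 whenever |b| = a or a = c, and primitive means gcd(a, b, c) = 1.
Reduced forces 3a^2 <= |D| = 5316, so 1 <= a <= 42; b must have the parity of D, and c = (b^2 - D)/(4a) must be an integer >= a.
Enumerate a = 1..42, b in [-a, a]:
  a=1: (1, 0, 1329)  [1]
  a=2: (2, 2, 665)  [1]
  a=3: (3, 0, 443)  [1]
  a=4: none
  a=5: (5, -2, 266), (5, 2, 266)  [2]
  a=6: (6, 6, 223)  [1]
  a=7: (7, -2, 190), (7, 2, 190)  [2]
  a=8..9: none
  a=10: (10, -2, 133), (10, 2, 133)  [2]
  a=11..12: none
  a=13: (13, -12, 105), (13, 12, 105)  [2]
  a=14: (14, -2, 95), (14, 2, 95)  [2]
  a=15: (15, -12, 91), (15, 12, 91)  [2]
  a=16..18: none
  a=19: (19, -2, 70), (19, 2, 70)  [2]
  a=20: none
  a=21: (21, -12, 65), (21, 12, 65)  [2]
  a=22..24: none
  a=25: (25, -22, 58), (25, 22, 58)  [2]
  a=26: (26, -14, 53), (26, 14, 53)  [2]
  a=27..28: none
  a=29: (29, -22, 50), (29, 22, 50)  [2]
  a=30: (30, -18, 47), (30, 18, 47)  [2]
  a=31: (31, -4, 43), (31, 4, 43)  [2]
  a=32..34: none
  a=35: (35, -12, 39), (35, -2, 38), (35, 2, 38), (35, 12, 39)  [4]
  a=36: none
  a=37: (37, -30, 42), (37, 30, 42)  [2]
  a=38..42: none
Total reduced forms: 1 + 1 + 1 + 2 + 1 + 2 + 2 + 2 + 2 + 2 + 2 + 2 + 2 + 2 + 2 + 2 + 2 + 4 + 2 = 36
h = 36

36


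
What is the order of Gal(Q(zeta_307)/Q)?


|Gal(Q(zeta_307)/Q)| = phi(307)
= 306

306


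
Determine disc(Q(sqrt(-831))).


For K = Q(sqrt(d)) with d squarefree: disc(K) = d if d = 1 mod 4, and disc(K) = 4d if d = 2 or 3 mod 4.
Here d = -831, and d mod 4 = 1.
d = 1 mod 4 (O_K = Z[(1+sqrt(d))/2]), so disc(K) = d = -831

-831


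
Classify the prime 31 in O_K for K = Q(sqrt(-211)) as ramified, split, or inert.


K = Q(sqrt(-211)). Since d mod 4 = 1, disc(K) = -211.
Check p | disc: -211 mod 31 = 6.
p does not divide disc. Compute Legendre symbol (d/p):
6^((31-1)/2) mod 31 = -1
(d/p) = -1, so p is inert: (p) stays prime with e=1, f=2, g=1.
Therefore p is inert.

inert


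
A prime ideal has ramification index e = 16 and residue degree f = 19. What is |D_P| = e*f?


|D_P| = e * f
= 16 * 19
= 304

304


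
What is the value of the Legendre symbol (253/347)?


p = 347 is prime, so compute (253/347) with the reciprocity algorithm (Jacobi-symbol steps: pull out 2s via (2/n), flip via reciprocity, reduce):
  reciprocity: (253/347) -> +(347/253)
  reduce: (94/253)
  pull out 2: (2/253) = -1  (since 253 mod 8 = 5)
  reciprocity: (47/253) -> +(253/47)
  reduce: (18/47)
  pull out 2: (2/47) = +1  (since 47 mod 8 = 7)
  reciprocity: (9/47) -> +(47/9)
  reduce: (2/9)
  pull out 2: (2/9) = +1  (since 9 mod 8 = 1)
  (1/9) = 1
Product of signs = -1
(253/347) = -1

-1


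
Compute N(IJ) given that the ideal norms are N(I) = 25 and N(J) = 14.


N(IJ) = N(I) * N(J)
= 25 * 14
= 350

350


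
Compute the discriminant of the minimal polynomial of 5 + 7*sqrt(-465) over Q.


The element 5 + 7*sqrt(-465) has minimal polynomial:
x^2 - 10*x + 22810
Discriminant = (-10)^2 - 4*(22810)
= 100 - 91240
= -91140

-91140


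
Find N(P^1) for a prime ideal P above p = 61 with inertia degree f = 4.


N(P^a) = p^(a*f)
= 61^(1*4)
= 61^4
= 13845841

13845841


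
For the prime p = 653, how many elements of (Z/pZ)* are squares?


For prime p, the number of non-zero quadratic residues is (p-1)/2.
= (653-1)/2
= 326

326


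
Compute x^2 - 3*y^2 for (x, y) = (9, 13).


x^2 - d*y^2
= 9^2 - 3*13^2
= 81 - 507
= -426

-426


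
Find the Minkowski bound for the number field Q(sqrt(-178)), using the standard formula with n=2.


d = -178, d mod 4 = 2, so disc(K) = 4d = -712; |disc(K)| = 712
Imaginary quadratic field, so n = 2, s = r2 = 1, r1 = 0
M = (n!/n^n) * (4/pi)^s * sqrt(|disc(K)|) = (2!/2^2) * (4/pi)^1 * sqrt(712)
= 0.5 * 1.273240 * 26.683328
= 16.9871

16.9871


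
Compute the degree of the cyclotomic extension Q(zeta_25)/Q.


The degree equals Euler's totient phi(25).
25 = 5^2
phi(25) = 20

20


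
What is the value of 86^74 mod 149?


p = 149 is prime and the exponent is (p-1)/2 = 74, so by Euler's criterion 86^74 = (86/149) = +1 or -1 mod 149.
Compute by square-and-multiply:
  74 = 64 + 8 + 2 (binary 1001010)
  Repeated squaring mod 149: 86^1 = 86, 86^2 = 95, 86^4 = 85, 86^8 = 73, 86^16 = 114, 86^32 = 33, 86^64 = 46
  86^74 = 86^64 * 86^8 * 86^2 = 46 * 73 * 95 mod 149
    46 * 73 = 3358 = 80 mod 149
    80 * 95 = 7600 = 1 mod 149
  86^74 = 1 mod 149
Result 1: 86 is a quadratic residue mod 149.
86^74 mod 149 = 1

1


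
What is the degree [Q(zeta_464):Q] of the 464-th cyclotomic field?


The degree equals Euler's totient phi(464).
464 = 2^4 * 29
phi(464) = 224

224


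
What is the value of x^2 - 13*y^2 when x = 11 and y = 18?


x^2 - d*y^2
= 11^2 - 13*18^2
= 121 - 4212
= -4091

-4091


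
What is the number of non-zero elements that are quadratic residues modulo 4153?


For prime p, the number of non-zero quadratic residues is (p-1)/2.
= (4153-1)/2
= 2076

2076


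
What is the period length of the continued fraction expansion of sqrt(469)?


Run the CF algorithm for sqrt(469).
a_0 = floor(sqrt(469)) = 21; set m_0=0, q_0=1.
Recurrence: m' = q*a - m,  q' = (d - m'^2)/q,  a' = floor((a_0 + m')/q').
  step 1: m=21, q=28, a=1
  step 2: m=7, q=15, a=1
  step 3: m=8, q=27, a=1
  step 4: m=19, q=4, a=10
  step 5: m=21, q=7, a=6
  step 6: m=21, q=4, a=10
  step 7: m=19, q=27, a=1
  step 8: m=8, q=15, a=1
  step 9: m=7, q=28, a=1
  step 10: m=21, q=1, a=42
a_10 = 2*a_0 = 42, so the period closes here.
sqrt(469) = [21; 1, 1, 1, 10, 6, 10, 1, 1, 1, 42]
Period length = 10

10


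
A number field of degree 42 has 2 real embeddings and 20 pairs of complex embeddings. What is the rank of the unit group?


By Dirichlet's unit theorem:
rank = r1 + r2 - 1
= 2 + 20 - 1
= 21

21


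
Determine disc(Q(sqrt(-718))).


For K = Q(sqrt(d)) with d squarefree: disc(K) = d if d = 1 mod 4, and disc(K) = 4d if d = 2 or 3 mod 4.
Here d = -718, and d mod 4 = 2.
d = 2 mod 4, not 1 (O_K = Z[sqrt(d)]), so disc(K) = 4d = 4 * (-718) = -2872

-2872


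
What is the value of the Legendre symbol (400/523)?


p = 523 is prime, so compute (400/523) with the reciprocity algorithm (Jacobi-symbol steps: pull out 2s via (2/n), flip via reciprocity, reduce):
  pull out 2: (2/523) = -1  (since 523 mod 8 = 3)
  pull out 2: (2/523) = -1  (since 523 mod 8 = 3)
  pull out 2: (2/523) = -1  (since 523 mod 8 = 3)
  pull out 2: (2/523) = -1  (since 523 mod 8 = 3)
  reciprocity: (25/523) -> +(523/25)
  reduce: (23/25)
  reciprocity: (23/25) -> +(25/23)
  reduce: (2/23)
  pull out 2: (2/23) = +1  (since 23 mod 8 = 7)
  (1/23) = 1
Product of signs = 1
(400/523) = 1

1


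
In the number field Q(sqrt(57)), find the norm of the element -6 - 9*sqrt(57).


N(a + b*sqrt(d)) = a^2 - d*b^2
= (-6)^2 - (57)*(-9)^2
= 36 - 4617
= -4581

-4581


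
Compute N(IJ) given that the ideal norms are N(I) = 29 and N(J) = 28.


N(IJ) = N(I) * N(J)
= 29 * 28
= 812

812


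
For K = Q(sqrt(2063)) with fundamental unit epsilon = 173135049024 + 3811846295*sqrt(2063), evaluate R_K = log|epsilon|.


epsilon = 173135049024 + 3811846295*sqrt(2063)
= 3.4627e+11
R = ln(3.4627e+11)
= 26.5705

26.5705


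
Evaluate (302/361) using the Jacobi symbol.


Compute (302/361) via quadratic reciprocity:
  pull out 2: (2/361) = +1  (since 361 mod 8 = 1)
  reciprocity: (151/361) -> +(361/151)
  reduce: (59/151)
  reciprocity: (59/151) -> -(151/59)
  reduce: (33/59)
  reciprocity: (33/59) -> +(59/33)
  reduce: (26/33)
  pull out 2: (2/33) = +1  (since 33 mod 8 = 1)
  reciprocity: (13/33) -> +(33/13)
  reduce: (7/13)
  reciprocity: (7/13) -> +(13/7)
  reduce: (6/7)
  pull out 2: (2/7) = +1  (since 7 mod 8 = 7)
  reciprocity: (3/7) -> -(7/3)
  reduce: (1/3)
  (1/3) = 1
Product of signs = 1

1


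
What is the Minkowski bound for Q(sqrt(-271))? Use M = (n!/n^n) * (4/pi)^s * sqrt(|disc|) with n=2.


d = -271, d mod 4 = 1, so disc(K) = d = -271; |disc(K)| = 271
Imaginary quadratic field, so n = 2, s = r2 = 1, r1 = 0
M = (n!/n^n) * (4/pi)^s * sqrt(|disc(K)|) = (2!/2^2) * (4/pi)^1 * sqrt(271)
= 0.5 * 1.273240 * 16.462078
= 10.4801

10.4801


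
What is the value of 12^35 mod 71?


p = 71 is prime and the exponent is (p-1)/2 = 35, so by Euler's criterion 12^35 = (12/71) = +1 or -1 mod 71.
Compute by square-and-multiply:
  35 = 32 + 2 + 1 (binary 100011)
  Repeated squaring mod 71: 12^1 = 12, 12^2 = 2, 12^4 = 4, 12^8 = 16, 12^16 = 43, 12^32 = 3
  12^35 = 12^32 * 12^2 * 12^1 = 3 * 2 * 12 mod 71
    3 * 2 = 6 = 6 mod 71
    6 * 12 = 72 = 1 mod 71
  12^35 = 1 mod 71
Result 1: 12 is a quadratic residue mod 71.
12^35 mod 71 = 1

1


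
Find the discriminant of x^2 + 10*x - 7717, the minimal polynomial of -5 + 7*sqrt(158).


The element -5 + 7*sqrt(158) has minimal polynomial:
x^2 + 10*x - 7717
Discriminant = (10)^2 - 4*(-7717)
= 100 + 30868
= 30968

30968


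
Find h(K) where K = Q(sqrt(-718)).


K = Q(sqrt(-718)). d mod 4 = 2, so D = disc(K) = 4d = -2872
h(K) equals the number of primitive reduced positive-definite forms (a, b, c) = a*x^2 + b*x*y + c*y^2 with b^2 - 4ac = D,
where reduced means |b| <= a <= c, with b >= 0 whenever |b| = a or a = c, and primitive means gcd(a, b, c) = 1.
Reduced forces 3a^2 <= |D| = 2872, so 1 <= a <= 30; b must have the parity of D, and c = (b^2 - D)/(4a) must be an integer >= a.
Enumerate a = 1..30, b in [-a, a]:
  a=1: (1, 0, 718)  [1]
  a=2: (2, 0, 359)  [1]
  a=3..12: none
  a=13: (13, -12, 58), (13, 12, 58)  [2]
  a=14..16: none
  a=17: (17, -16, 46), (17, 16, 46)  [2]
  a=18: none
  a=19: (19, -4, 38), (19, 4, 38)  [2]
  a=20..22: none
  a=23: (23, -16, 34), (23, 16, 34)  [2]
  a=24..25: none
  a=26: (26, -12, 29), (26, 12, 29)  [2]
  a=27..30: none
Total reduced forms: 1 + 1 + 2 + 2 + 2 + 2 + 2 = 12
h = 12

12


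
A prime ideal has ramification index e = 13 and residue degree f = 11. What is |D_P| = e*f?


|D_P| = e * f
= 13 * 11
= 143

143


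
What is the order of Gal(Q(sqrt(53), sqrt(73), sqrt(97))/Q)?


The 3 square roots of distinct primes are multiplicatively independent over Q,
so [K:Q] = 2^3 and Gal(K/Q) is isomorphic to (Z/2Z)^3.
|Gal| = 2^3 = 8

8


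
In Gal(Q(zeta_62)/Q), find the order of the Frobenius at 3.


The Frobenius at p in Gal(Q(zeta_n)/Q) = (Z/nZ)* is the class of p, so its order is ord_62(3), the smallest k >= 1 with 3^k = 1 mod 62.
n = 62 = 2 * 31, phi(62) = 30; the order divides phi(n).
Divisors of 30: 1, 2, 3, 5, 6, 10, 15, 30
Repeated squaring mod 62: 3^1 = 3, 3^2 = 9, 3^4 = 19, 3^8 = 51, 3^16 = 59
Test divisors in increasing order:
  k=1: 3^1 = 3 mod 62
  k=2: 3^2 = 9 mod 62
  k=3: 3^3 = 9 * 3 = 27 mod 62
  k=5: 3^5 = 19 * 3 = 57 mod 62
  k=6: 3^6 = 19 * 9 = 47 mod 62
  k=10: 3^10 = 51 * 9 = 25 mod 62
  k=15: 3^15 = 51 * 19 * 9 * 3 = 61 mod 62
  k=30: 3^30 = 59 * 51 * 19 * 9 = 1 mod 62  <- first divisor giving 1
Order = 30

30


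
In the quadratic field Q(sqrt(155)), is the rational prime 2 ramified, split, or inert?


K = Q(sqrt(155)). Since d mod 4 = 3, disc(K) = 620.
Check p | disc: 620 mod 2 = 0.
p divides disc, so p ramifies: (p) = P^2 with e=2, f=1, g=1.
Therefore p is ramified.

ramified


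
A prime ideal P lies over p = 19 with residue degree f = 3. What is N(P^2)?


N(P^a) = p^(a*f)
= 19^(2*3)
= 19^6
= 47045881

47045881


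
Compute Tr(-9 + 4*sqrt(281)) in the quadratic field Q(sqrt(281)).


Tr(a + b*sqrt(d)) = (a + b*sqrt(d)) + (a - b*sqrt(d)) = 2a
= 2 * (-9)
= -18

-18


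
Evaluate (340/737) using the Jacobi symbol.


Compute (340/737) via quadratic reciprocity:
  pull out 2: (2/737) = +1  (since 737 mod 8 = 1)
  pull out 2: (2/737) = +1  (since 737 mod 8 = 1)
  reciprocity: (85/737) -> +(737/85)
  reduce: (57/85)
  reciprocity: (57/85) -> +(85/57)
  reduce: (28/57)
  pull out 2: (2/57) = +1  (since 57 mod 8 = 1)
  pull out 2: (2/57) = +1  (since 57 mod 8 = 1)
  reciprocity: (7/57) -> +(57/7)
  reduce: (1/7)
  (1/7) = 1
Product of signs = 1

1


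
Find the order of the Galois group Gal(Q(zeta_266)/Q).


|Gal(Q(zeta_266)/Q)| = phi(266)
= 108

108


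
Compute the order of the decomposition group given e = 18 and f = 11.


|D_P| = e * f
= 18 * 11
= 198

198


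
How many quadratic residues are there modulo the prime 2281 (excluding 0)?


For prime p, the number of non-zero quadratic residues is (p-1)/2.
= (2281-1)/2
= 1140

1140


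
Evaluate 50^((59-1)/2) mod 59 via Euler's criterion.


p = 59 is prime and the exponent is (p-1)/2 = 29, so by Euler's criterion 50^29 = (50/59) = +1 or -1 mod 59.
Compute by square-and-multiply:
  29 = 16 + 8 + 4 + 1 (binary 11101)
  Repeated squaring mod 59: 50^1 = 50, 50^2 = 22, 50^4 = 12, 50^8 = 26, 50^16 = 27
  50^29 = 50^16 * 50^8 * 50^4 * 50^1 = 27 * 26 * 12 * 50 mod 59
    27 * 26 = 702 = 53 mod 59
    53 * 12 = 636 = 46 mod 59
    46 * 50 = 2300 = 58 mod 59
  50^29 = 58 mod 59
Result 58 = p - 1 = -1 mod 59: 50 is a quadratic non-residue mod 59. As a residue in [0, p-1] the value is 58.
50^29 mod 59 = 58

58


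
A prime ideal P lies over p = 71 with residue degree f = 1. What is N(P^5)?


N(P^a) = p^(a*f)
= 71^(5*1)
= 71^5
= 1804229351

1804229351


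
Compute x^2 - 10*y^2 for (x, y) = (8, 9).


x^2 - d*y^2
= 8^2 - 10*9^2
= 64 - 810
= -746

-746


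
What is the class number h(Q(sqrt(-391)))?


K = Q(sqrt(-391)). d mod 4 = 1, so D = disc(K) = d = -391
h(K) equals the number of primitive reduced positive-definite forms (a, b, c) = a*x^2 + b*x*y + c*y^2 with b^2 - 4ac = D,
where reduced means |b| <= a <= c, with b >= 0 whenever |b| = a or a = c, and primitive means gcd(a, b, c) = 1.
Reduced forces 3a^2 <= |D| = 391, so 1 <= a <= 11; b must have the parity of D, and c = (b^2 - D)/(4a) must be an integer >= a.
Enumerate a = 1..11, b in [-a, a]:
  a=1: (1, 1, 98)  [1]
  a=2: (2, -1, 49), (2, 1, 49)  [2]
  a=3: none
  a=4: (4, -3, 25), (4, 3, 25)  [2]
  a=5: (5, -3, 20), (5, 3, 20)  [2]
  a=6: none
  a=7: (7, -1, 14), (7, 1, 14)  [2]
  a=8: (8, -5, 13), (8, 5, 13)  [2]
  a=9: none
  a=10: (10, -7, 11), (10, 3, 10), (10, 7, 11)  [3]
  a=11: none
Total reduced forms: 1 + 2 + 2 + 2 + 2 + 2 + 3 = 14
h = 14

14


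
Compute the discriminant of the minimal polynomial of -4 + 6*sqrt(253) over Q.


The element -4 + 6*sqrt(253) has minimal polynomial:
x^2 + 8*x - 9092
Discriminant = (8)^2 - 4*(-9092)
= 64 + 36368
= 36432

36432


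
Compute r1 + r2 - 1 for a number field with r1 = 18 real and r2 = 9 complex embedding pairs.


By Dirichlet's unit theorem:
rank = r1 + r2 - 1
= 18 + 9 - 1
= 26

26


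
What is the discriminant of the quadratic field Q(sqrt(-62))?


For K = Q(sqrt(d)) with d squarefree: disc(K) = d if d = 1 mod 4, and disc(K) = 4d if d = 2 or 3 mod 4.
Here d = -62, and d mod 4 = 2.
d = 2 mod 4, not 1 (O_K = Z[sqrt(d)]), so disc(K) = 4d = 4 * (-62) = -248

-248


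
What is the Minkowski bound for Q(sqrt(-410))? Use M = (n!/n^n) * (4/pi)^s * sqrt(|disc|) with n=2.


d = -410, d mod 4 = 2, so disc(K) = 4d = -1640; |disc(K)| = 1640
Imaginary quadratic field, so n = 2, s = r2 = 1, r1 = 0
M = (n!/n^n) * (4/pi)^s * sqrt(|disc(K)|) = (2!/2^2) * (4/pi)^1 * sqrt(1640)
= 0.5 * 1.273240 * 40.496913
= 25.7811

25.7811


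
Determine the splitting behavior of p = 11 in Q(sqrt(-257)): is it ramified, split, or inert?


K = Q(sqrt(-257)). Since d mod 4 = 3, disc(K) = -1028.
Check p | disc: -1028 mod 11 = 6.
p does not divide disc. Compute Legendre symbol (d/p):
7^((11-1)/2) mod 11 = -1
(d/p) = -1, so p is inert: (p) stays prime with e=1, f=2, g=1.
Therefore p is inert.

inert


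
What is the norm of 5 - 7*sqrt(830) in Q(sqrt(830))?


N(a + b*sqrt(d)) = a^2 - d*b^2
= (5)^2 - (830)*(-7)^2
= 25 - 40670
= -40645

-40645


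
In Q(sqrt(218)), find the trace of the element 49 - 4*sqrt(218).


Tr(a + b*sqrt(d)) = (a + b*sqrt(d)) + (a - b*sqrt(d)) = 2a
= 2 * (49)
= 98

98


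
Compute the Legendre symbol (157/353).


p = 353 is prime, so compute (157/353) with the reciprocity algorithm (Jacobi-symbol steps: pull out 2s via (2/n), flip via reciprocity, reduce):
  reciprocity: (157/353) -> +(353/157)
  reduce: (39/157)
  reciprocity: (39/157) -> +(157/39)
  reduce: (1/39)
  (1/39) = 1
Product of signs = 1
(157/353) = 1

1


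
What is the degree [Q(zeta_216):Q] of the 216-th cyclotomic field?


The degree equals Euler's totient phi(216).
216 = 2^3 * 3^3
phi(216) = 72

72


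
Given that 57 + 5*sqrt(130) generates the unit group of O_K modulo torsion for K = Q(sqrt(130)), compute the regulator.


epsilon = 57 + 5*sqrt(130)
= 114.0088
R = ln(114.0088)
= 4.7363

4.7363


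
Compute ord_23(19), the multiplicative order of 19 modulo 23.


We want ord_23(19), the smallest k >= 1 with 19^k = 1 mod 23.
n = 23 = 23, phi(23) = 22; the order divides phi(n).
Divisors of 22: 1, 2, 11, 22
Repeated squaring mod 23: 19^1 = 19, 19^2 = 16, 19^4 = 3, 19^8 = 9, 19^16 = 12
Test divisors in increasing order:
  k=1: 19^1 = 19 mod 23
  k=2: 19^2 = 16 mod 23
  k=11: 19^11 = 9 * 16 * 19 = 22 mod 23
  k=22: 19^22 = 12 * 3 * 16 = 1 mod 23  <- first divisor giving 1
Order = 22

22


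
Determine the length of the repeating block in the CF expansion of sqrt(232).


Run the CF algorithm for sqrt(232).
a_0 = floor(sqrt(232)) = 15; set m_0=0, q_0=1.
Recurrence: m' = q*a - m,  q' = (d - m'^2)/q,  a' = floor((a_0 + m')/q').
  step 1: m=15, q=7, a=4
  step 2: m=13, q=9, a=3
  step 3: m=14, q=4, a=7
  step 4: m=14, q=9, a=3
  step 5: m=13, q=7, a=4
  step 6: m=15, q=1, a=30
a_6 = 2*a_0 = 30, so the period closes here.
sqrt(232) = [15; 4, 3, 7, 3, 4, 30]
Period length = 6

6


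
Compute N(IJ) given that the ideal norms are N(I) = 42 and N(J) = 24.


N(IJ) = N(I) * N(J)
= 42 * 24
= 1008

1008


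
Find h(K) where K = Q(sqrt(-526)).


K = Q(sqrt(-526)). d mod 4 = 2, so D = disc(K) = 4d = -2104
h(K) equals the number of primitive reduced positive-definite forms (a, b, c) = a*x^2 + b*x*y + c*y^2 with b^2 - 4ac = D,
where reduced means |b| <= a <= c, with b >= 0 whenever |b| = a or a = c, and primitive means gcd(a, b, c) = 1.
Reduced forces 3a^2 <= |D| = 2104, so 1 <= a <= 26; b must have the parity of D, and c = (b^2 - D)/(4a) must be an integer >= a.
Enumerate a = 1..26, b in [-a, a]:
  a=1: (1, 0, 526)  [1]
  a=2: (2, 0, 263)  [1]
  a=3..4: none
  a=5: (5, -4, 106), (5, 4, 106)  [2]
  a=6..9: none
  a=10: (10, -4, 53), (10, 4, 53)  [2]
  a=11..16: none
  a=17: (17, -2, 31), (17, 2, 31)  [2]
  a=18: none
  a=19: (19, -10, 29), (19, 10, 29)  [2]
  a=20..22: none
  a=23: (23, -14, 25), (23, 14, 25)  [2]
  a=24..26: none
Total reduced forms: 1 + 1 + 2 + 2 + 2 + 2 + 2 = 12
h = 12

12


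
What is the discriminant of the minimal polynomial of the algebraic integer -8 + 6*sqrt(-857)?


The element -8 + 6*sqrt(-857) has minimal polynomial:
x^2 + 16*x + 30916
Discriminant = (16)^2 - 4*(30916)
= 256 - 123664
= -123408

-123408


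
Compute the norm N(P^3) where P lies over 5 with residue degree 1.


N(P^a) = p^(a*f)
= 5^(3*1)
= 5^3
= 125

125


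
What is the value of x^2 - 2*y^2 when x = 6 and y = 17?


x^2 - d*y^2
= 6^2 - 2*17^2
= 36 - 578
= -542

-542


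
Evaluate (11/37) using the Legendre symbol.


p = 37 is prime, so compute (11/37) with the reciprocity algorithm (Jacobi-symbol steps: pull out 2s via (2/n), flip via reciprocity, reduce):
  reciprocity: (11/37) -> +(37/11)
  reduce: (4/11)
  pull out 2: (2/11) = -1  (since 11 mod 8 = 3)
  pull out 2: (2/11) = -1  (since 11 mod 8 = 3)
  (1/11) = 1
Product of signs = 1
(11/37) = 1

1


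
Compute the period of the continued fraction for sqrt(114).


Run the CF algorithm for sqrt(114).
a_0 = floor(sqrt(114)) = 10; set m_0=0, q_0=1.
Recurrence: m' = q*a - m,  q' = (d - m'^2)/q,  a' = floor((a_0 + m')/q').
  step 1: m=10, q=14, a=1
  step 2: m=4, q=7, a=2
  step 3: m=10, q=2, a=10
  step 4: m=10, q=7, a=2
  step 5: m=4, q=14, a=1
  step 6: m=10, q=1, a=20
a_6 = 2*a_0 = 20, so the period closes here.
sqrt(114) = [10; 1, 2, 10, 2, 1, 20]
Period length = 6

6


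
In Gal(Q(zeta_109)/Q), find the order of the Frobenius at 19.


The Frobenius at p in Gal(Q(zeta_n)/Q) = (Z/nZ)* is the class of p, so its order is ord_109(19), the smallest k >= 1 with 19^k = 1 mod 109.
n = 109 = 109, phi(109) = 108; the order divides phi(n).
Divisors of 108: 1, 2, 3, 4, 6, 9, 12, 18, 27, 36, 54, 108
Repeated squaring mod 109: 19^1 = 19, 19^2 = 34, 19^4 = 66, 19^8 = 105, 19^16 = 16, 19^32 = 38, 19^64 = 27
Test divisors in increasing order:
  k=1: 19^1 = 19 mod 109
  k=2: 19^2 = 34 mod 109
  k=3: 19^3 = 34 * 19 = 101 mod 109
  k=4: 19^4 = 66 mod 109
  k=6: 19^6 = 66 * 34 = 64 mod 109
  k=9: 19^9 = 105 * 19 = 33 mod 109
  k=12: 19^12 = 105 * 66 = 63 mod 109
  k=18: 19^18 = 16 * 34 = 108 mod 109
  k=27: 19^27 = 16 * 105 * 34 * 19 = 76 mod 109
  k=36: 19^36 = 38 * 66 = 1 mod 109  <- first divisor giving 1
Order = 36

36


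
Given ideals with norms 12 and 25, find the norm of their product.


N(IJ) = N(I) * N(J)
= 12 * 25
= 300

300


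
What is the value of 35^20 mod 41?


p = 41 is prime and the exponent is (p-1)/2 = 20, so by Euler's criterion 35^20 = (35/41) = +1 or -1 mod 41.
Compute by square-and-multiply:
  20 = 16 + 4 (binary 10100)
  Repeated squaring mod 41: 35^1 = 35, 35^2 = 36, 35^4 = 25, 35^8 = 10, 35^16 = 18
  35^20 = 35^16 * 35^4 = 18 * 25 mod 41
    18 * 25 = 450 = 40 mod 41
  35^20 = 40 mod 41
Result 40 = p - 1 = -1 mod 41: 35 is a quadratic non-residue mod 41. As a residue in [0, p-1] the value is 40.
35^20 mod 41 = 40

40


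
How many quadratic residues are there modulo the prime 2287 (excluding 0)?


For prime p, the number of non-zero quadratic residues is (p-1)/2.
= (2287-1)/2
= 1143

1143


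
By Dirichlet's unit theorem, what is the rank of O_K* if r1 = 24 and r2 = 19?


By Dirichlet's unit theorem:
rank = r1 + r2 - 1
= 24 + 19 - 1
= 42

42


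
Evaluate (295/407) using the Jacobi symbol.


Compute (295/407) via quadratic reciprocity:
  reciprocity: (295/407) -> -(407/295)
  reduce: (112/295)
  pull out 2: (2/295) = +1  (since 295 mod 8 = 7)
  pull out 2: (2/295) = +1  (since 295 mod 8 = 7)
  pull out 2: (2/295) = +1  (since 295 mod 8 = 7)
  pull out 2: (2/295) = +1  (since 295 mod 8 = 7)
  reciprocity: (7/295) -> -(295/7)
  reduce: (1/7)
  (1/7) = 1
Product of signs = 1

1


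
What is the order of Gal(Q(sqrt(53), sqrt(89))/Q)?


The 2 square roots of distinct primes are multiplicatively independent over Q,
so [K:Q] = 2^2 and Gal(K/Q) is isomorphic to (Z/2Z)^2.
|Gal| = 2^2 = 4

4


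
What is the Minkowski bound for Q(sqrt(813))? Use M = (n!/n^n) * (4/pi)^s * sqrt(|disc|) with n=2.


d = 813, d mod 4 = 1, so disc(K) = d = 813; |disc(K)| = 813
Real quadratic field, so n = 2, s = r2 = 0, r1 = 2
M = (n!/n^n) * (4/pi)^s * sqrt(|disc(K)|) = (2!/2^2) * (4/pi)^0 * sqrt(813)
= 0.5 * 1.000000 * 28.513155
= 14.2566

14.2566


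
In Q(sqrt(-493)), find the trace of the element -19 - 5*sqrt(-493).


Tr(a + b*sqrt(d)) = (a + b*sqrt(d)) + (a - b*sqrt(d)) = 2a
= 2 * (-19)
= -38

-38


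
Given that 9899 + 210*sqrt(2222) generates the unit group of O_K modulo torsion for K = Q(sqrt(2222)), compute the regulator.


epsilon = 9899 + 210*sqrt(2222)
= 19797.9999
R = ln(19797.9999)
= 9.8933

9.8933


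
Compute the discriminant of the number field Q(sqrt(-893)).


For K = Q(sqrt(d)) with d squarefree: disc(K) = d if d = 1 mod 4, and disc(K) = 4d if d = 2 or 3 mod 4.
Here d = -893, and d mod 4 = 3.
d = 3 mod 4, not 1 (O_K = Z[sqrt(d)]), so disc(K) = 4d = 4 * (-893) = -3572

-3572


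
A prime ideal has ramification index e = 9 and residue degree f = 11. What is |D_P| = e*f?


|D_P| = e * f
= 9 * 11
= 99

99


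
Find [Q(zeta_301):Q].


The degree equals Euler's totient phi(301).
301 = 7 * 43
phi(301) = 252

252


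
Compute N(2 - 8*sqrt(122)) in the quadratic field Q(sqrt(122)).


N(a + b*sqrt(d)) = a^2 - d*b^2
= (2)^2 - (122)*(-8)^2
= 4 - 7808
= -7804

-7804


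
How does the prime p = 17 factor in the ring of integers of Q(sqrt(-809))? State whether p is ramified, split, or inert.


K = Q(sqrt(-809)). Since d mod 4 = 3, disc(K) = -3236.
Check p | disc: -3236 mod 17 = 11.
p does not divide disc. Compute Legendre symbol (d/p):
7^((17-1)/2) mod 17 = -1
(d/p) = -1, so p is inert: (p) stays prime with e=1, f=2, g=1.
Therefore p is inert.

inert


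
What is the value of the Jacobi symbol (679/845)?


Compute (679/845) via quadratic reciprocity:
  reciprocity: (679/845) -> +(845/679)
  reduce: (166/679)
  pull out 2: (2/679) = +1  (since 679 mod 8 = 7)
  reciprocity: (83/679) -> -(679/83)
  reduce: (15/83)
  reciprocity: (15/83) -> -(83/15)
  reduce: (8/15)
  pull out 2: (2/15) = +1  (since 15 mod 8 = 7)
  pull out 2: (2/15) = +1  (since 15 mod 8 = 7)
  pull out 2: (2/15) = +1  (since 15 mod 8 = 7)
  (1/15) = 1
Product of signs = 1

1


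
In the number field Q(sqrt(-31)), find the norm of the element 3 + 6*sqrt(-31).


N(a + b*sqrt(d)) = a^2 - d*b^2
= (3)^2 - (-31)*(6)^2
= 9 + 1116
= 1125

1125


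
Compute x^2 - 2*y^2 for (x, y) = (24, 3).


x^2 - d*y^2
= 24^2 - 2*3^2
= 576 - 18
= 558

558


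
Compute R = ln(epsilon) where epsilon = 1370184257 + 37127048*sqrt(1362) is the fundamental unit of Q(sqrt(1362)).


epsilon = 1370184257 + 37127048*sqrt(1362)
= 2.7404e+09
R = ln(2.7404e+09)
= 21.7314

21.7314


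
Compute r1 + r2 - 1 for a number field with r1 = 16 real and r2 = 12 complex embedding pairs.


By Dirichlet's unit theorem:
rank = r1 + r2 - 1
= 16 + 12 - 1
= 27

27


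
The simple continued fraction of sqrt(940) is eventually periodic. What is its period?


Run the CF algorithm for sqrt(940).
a_0 = floor(sqrt(940)) = 30; set m_0=0, q_0=1.
Recurrence: m' = q*a - m,  q' = (d - m'^2)/q,  a' = floor((a_0 + m')/q').
  step 1: m=30, q=40, a=1
  step 2: m=10, q=21, a=1
  step 3: m=11, q=39, a=1
  step 4: m=28, q=4, a=14
  step 5: m=28, q=39, a=1
  step 6: m=11, q=21, a=1
  step 7: m=10, q=40, a=1
  step 8: m=30, q=1, a=60
a_8 = 2*a_0 = 60, so the period closes here.
sqrt(940) = [30; 1, 1, 1, 14, 1, 1, 1, 60]
Period length = 8

8


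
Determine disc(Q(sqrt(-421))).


For K = Q(sqrt(d)) with d squarefree: disc(K) = d if d = 1 mod 4, and disc(K) = 4d if d = 2 or 3 mod 4.
Here d = -421, and d mod 4 = 3.
d = 3 mod 4, not 1 (O_K = Z[sqrt(d)]), so disc(K) = 4d = 4 * (-421) = -1684

-1684


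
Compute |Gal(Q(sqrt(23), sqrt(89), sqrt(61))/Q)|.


The 3 square roots of distinct primes are multiplicatively independent over Q,
so [K:Q] = 2^3 and Gal(K/Q) is isomorphic to (Z/2Z)^3.
|Gal| = 2^3 = 8

8


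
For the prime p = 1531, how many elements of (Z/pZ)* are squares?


For prime p, the number of non-zero quadratic residues is (p-1)/2.
= (1531-1)/2
= 765

765


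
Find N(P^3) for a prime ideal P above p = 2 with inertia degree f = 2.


N(P^a) = p^(a*f)
= 2^(3*2)
= 2^6
= 64

64


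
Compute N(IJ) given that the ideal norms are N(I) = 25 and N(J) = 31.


N(IJ) = N(I) * N(J)
= 25 * 31
= 775

775


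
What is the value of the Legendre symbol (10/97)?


p = 97 is prime, so compute (10/97) with the reciprocity algorithm (Jacobi-symbol steps: pull out 2s via (2/n), flip via reciprocity, reduce):
  pull out 2: (2/97) = +1  (since 97 mod 8 = 1)
  reciprocity: (5/97) -> +(97/5)
  reduce: (2/5)
  pull out 2: (2/5) = -1  (since 5 mod 8 = 5)
  (1/5) = 1
Product of signs = -1
(10/97) = -1

-1


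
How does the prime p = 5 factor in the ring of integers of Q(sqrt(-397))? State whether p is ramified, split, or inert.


K = Q(sqrt(-397)). Since d mod 4 = 3, disc(K) = -1588.
Check p | disc: -1588 mod 5 = 2.
p does not divide disc. Compute Legendre symbol (d/p):
3^((5-1)/2) mod 5 = -1
(d/p) = -1, so p is inert: (p) stays prime with e=1, f=2, g=1.
Therefore p is inert.

inert


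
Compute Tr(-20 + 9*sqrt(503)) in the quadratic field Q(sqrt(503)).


Tr(a + b*sqrt(d)) = (a + b*sqrt(d)) + (a - b*sqrt(d)) = 2a
= 2 * (-20)
= -40

-40


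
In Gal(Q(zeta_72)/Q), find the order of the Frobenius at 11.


The Frobenius at p in Gal(Q(zeta_n)/Q) = (Z/nZ)* is the class of p, so its order is ord_72(11), the smallest k >= 1 with 11^k = 1 mod 72.
n = 72 = 2^3 * 3^2, phi(72) = 24; the order divides phi(n).
Divisors of 24: 1, 2, 3, 4, 6, 8, 12, 24
Repeated squaring mod 72: 11^1 = 11, 11^2 = 49, 11^4 = 25, 11^8 = 49, 11^16 = 25
Test divisors in increasing order:
  k=1: 11^1 = 11 mod 72
  k=2: 11^2 = 49 mod 72
  k=3: 11^3 = 49 * 11 = 35 mod 72
  k=4: 11^4 = 25 mod 72
  k=6: 11^6 = 25 * 49 = 1 mod 72  <- first divisor giving 1
Order = 6

6


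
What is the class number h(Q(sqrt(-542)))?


K = Q(sqrt(-542)). d mod 4 = 2, so D = disc(K) = 4d = -2168
h(K) equals the number of primitive reduced positive-definite forms (a, b, c) = a*x^2 + b*x*y + c*y^2 with b^2 - 4ac = D,
where reduced means |b| <= a <= c, with b >= 0 whenever |b| = a or a = c, and primitive means gcd(a, b, c) = 1.
Reduced forces 3a^2 <= |D| = 2168, so 1 <= a <= 26; b must have the parity of D, and c = (b^2 - D)/(4a) must be an integer >= a.
Enumerate a = 1..26, b in [-a, a]:
  a=1: (1, 0, 542)  [1]
  a=2: (2, 0, 271)  [1]
  a=3: (3, -2, 181), (3, 2, 181)  [2]
  a=4..5: none
  a=6: (6, -4, 91), (6, 4, 91)  [2]
  a=7: (7, -4, 78), (7, 4, 78)  [2]
  a=8: none
  a=9: (9, -8, 62), (9, 8, 62)  [2]
  a=10..12: none
  a=13: (13, -4, 42), (13, 4, 42)  [2]
  a=14: (14, -4, 39), (14, 4, 39)  [2]
  a=15..16: none
  a=17: (17, -12, 34), (17, 12, 34)  [2]
  a=18: (18, -8, 31), (18, 8, 31)  [2]
  a=19: (19, -6, 29), (19, 6, 29)  [2]
  a=20: none
  a=21: (21, -10, 27), (21, -4, 26), (21, 4, 26), (21, 10, 27)  [4]
  a=22..26: none
Total reduced forms: 1 + 1 + 2 + 2 + 2 + 2 + 2 + 2 + 2 + 2 + 2 + 4 = 24
h = 24

24


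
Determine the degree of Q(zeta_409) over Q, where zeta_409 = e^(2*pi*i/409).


The degree equals Euler's totient phi(409).
409 = 409
phi(409) = 408

408


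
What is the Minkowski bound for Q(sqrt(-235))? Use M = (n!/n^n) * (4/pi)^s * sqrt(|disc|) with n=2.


d = -235, d mod 4 = 1, so disc(K) = d = -235; |disc(K)| = 235
Imaginary quadratic field, so n = 2, s = r2 = 1, r1 = 0
M = (n!/n^n) * (4/pi)^s * sqrt(|disc(K)|) = (2!/2^2) * (4/pi)^1 * sqrt(235)
= 0.5 * 1.273240 * 15.329710
= 9.7592

9.7592


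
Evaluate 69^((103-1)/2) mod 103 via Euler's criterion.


p = 103 is prime and the exponent is (p-1)/2 = 51, so by Euler's criterion 69^51 = (69/103) = +1 or -1 mod 103.
Compute by square-and-multiply:
  51 = 32 + 16 + 2 + 1 (binary 110011)
  Repeated squaring mod 103: 69^1 = 69, 69^2 = 23, 69^4 = 14, 69^8 = 93, 69^16 = 100, 69^32 = 9
  69^51 = 69^32 * 69^16 * 69^2 * 69^1 = 9 * 100 * 23 * 69 mod 103
    9 * 100 = 900 = 76 mod 103
    76 * 23 = 1748 = 100 mod 103
    100 * 69 = 6900 = 102 mod 103
  69^51 = 102 mod 103
Result 102 = p - 1 = -1 mod 103: 69 is a quadratic non-residue mod 103. As a residue in [0, p-1] the value is 102.
69^51 mod 103 = 102

102
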